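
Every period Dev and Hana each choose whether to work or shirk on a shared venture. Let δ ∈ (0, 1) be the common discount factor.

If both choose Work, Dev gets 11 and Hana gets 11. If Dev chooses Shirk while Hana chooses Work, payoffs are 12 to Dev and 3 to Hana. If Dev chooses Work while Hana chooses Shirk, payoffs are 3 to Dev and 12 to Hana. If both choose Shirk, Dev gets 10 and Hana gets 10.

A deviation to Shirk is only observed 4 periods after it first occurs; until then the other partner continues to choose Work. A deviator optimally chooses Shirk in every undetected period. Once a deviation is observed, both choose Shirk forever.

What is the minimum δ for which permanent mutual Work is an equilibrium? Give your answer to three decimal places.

0.841

A deviator earns 12 for 4 periods, then 10 forever; cooperating earns 11 forever. Multiplying the IC by (1−δ):
11 ≥ 12(1−δ^4) + 10δ^4, so 2·δ^4 ≥ 1 and δ^4 ≥ 1/2.
δ ≥ (1/2)^(1/4) ≈ 0.841.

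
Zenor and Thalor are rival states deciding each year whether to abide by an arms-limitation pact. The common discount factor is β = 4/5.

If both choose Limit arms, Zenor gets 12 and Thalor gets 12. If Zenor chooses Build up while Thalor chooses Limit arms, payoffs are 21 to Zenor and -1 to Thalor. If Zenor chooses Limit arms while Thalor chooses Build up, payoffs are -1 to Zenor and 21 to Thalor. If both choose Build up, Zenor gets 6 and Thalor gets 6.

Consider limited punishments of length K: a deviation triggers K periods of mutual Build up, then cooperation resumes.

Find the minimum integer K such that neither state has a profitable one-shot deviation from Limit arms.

IC: β(1−β^K)/(1−β) ≥ (21−12)/(12−6) = 3/2.
With β = 4/5: need 1 − β^K ≥ 3/2·(1−4/5)/(4/5), i.e. β^K ≤ 0.6250.
Since (4/5)^2 = 0.6400 and (4/5)^3 = 0.5120, the smallest such K is 3.

3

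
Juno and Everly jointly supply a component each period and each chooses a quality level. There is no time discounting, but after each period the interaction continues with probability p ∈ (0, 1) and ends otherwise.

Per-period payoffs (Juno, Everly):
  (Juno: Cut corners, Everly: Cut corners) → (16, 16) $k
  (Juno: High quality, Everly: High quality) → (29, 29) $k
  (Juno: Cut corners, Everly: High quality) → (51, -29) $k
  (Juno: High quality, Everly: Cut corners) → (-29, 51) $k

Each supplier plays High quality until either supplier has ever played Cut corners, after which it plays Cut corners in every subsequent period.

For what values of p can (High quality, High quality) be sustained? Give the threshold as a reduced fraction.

22/35

With no time discounting, the continuation probability p plays the role of the discount factor.
Grim-trigger IC: 29/(1−p) ≥ 51 + 16p/(1−p) ⇒ p ≥ (51−29)/(51−16) = 22/35.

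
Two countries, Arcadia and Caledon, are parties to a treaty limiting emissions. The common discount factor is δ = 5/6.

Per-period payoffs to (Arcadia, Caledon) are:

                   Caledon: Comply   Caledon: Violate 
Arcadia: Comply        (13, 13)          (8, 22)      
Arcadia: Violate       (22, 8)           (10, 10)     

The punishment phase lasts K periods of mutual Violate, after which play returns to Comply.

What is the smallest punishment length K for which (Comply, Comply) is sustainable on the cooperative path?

6

IC: δ(1−δ^K)/(1−δ) ≥ (22−13)/(13−10) = 3.
With δ = 5/6: need 1 − δ^K ≥ 3·(1−5/6)/(5/6), i.e. δ^K ≤ 0.4000.
Since (5/6)^5 = 0.4019 and (5/6)^6 = 0.3349, the smallest such K is 6.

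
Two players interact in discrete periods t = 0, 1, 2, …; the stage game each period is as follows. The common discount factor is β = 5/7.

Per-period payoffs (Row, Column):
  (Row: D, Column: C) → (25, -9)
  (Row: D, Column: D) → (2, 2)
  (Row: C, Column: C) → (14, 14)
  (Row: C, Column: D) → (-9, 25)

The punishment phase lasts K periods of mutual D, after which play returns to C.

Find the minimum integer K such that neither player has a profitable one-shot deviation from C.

No profitable deviation requires (14−2)(β+…+β^K) ≥ 25−14, i.e. β+…+β^K ≥ 11/12 ≈ 0.9167.
With β = 5/7, the partial sums are K=1: 0.7143, K=2: 1.2245.
K = 2 is the first length at which the sum reaches 0.9167.

2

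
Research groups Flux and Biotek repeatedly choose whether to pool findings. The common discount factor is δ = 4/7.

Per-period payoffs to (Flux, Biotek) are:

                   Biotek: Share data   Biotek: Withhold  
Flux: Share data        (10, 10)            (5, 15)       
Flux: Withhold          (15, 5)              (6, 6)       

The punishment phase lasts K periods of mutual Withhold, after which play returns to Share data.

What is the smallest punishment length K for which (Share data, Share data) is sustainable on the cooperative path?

Need Σ_{k=1}^{K} δ^k ≥ (15−10)/(10−6) = 1.2500 at δ = 4/7.
At K = 4 the sum is 1.1912 < 1.2500; at K = 5 it is 1.2521 ≥ 1.2500.
So the minimum punishment length is K = 5.

5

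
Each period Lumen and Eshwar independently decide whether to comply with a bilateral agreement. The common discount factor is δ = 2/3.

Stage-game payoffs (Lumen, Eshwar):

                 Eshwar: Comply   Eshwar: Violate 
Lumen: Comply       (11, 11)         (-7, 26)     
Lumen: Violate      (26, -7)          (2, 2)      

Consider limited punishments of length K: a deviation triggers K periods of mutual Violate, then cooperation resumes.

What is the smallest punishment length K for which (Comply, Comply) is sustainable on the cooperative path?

IC: δ(1−δ^K)/(1−δ) ≥ (26−11)/(11−2) = 5/3.
With δ = 2/3: need 1 − δ^K ≥ 5/3·(1−2/3)/(2/3), i.e. δ^K ≤ 0.1667.
Since (2/3)^4 = 0.1975 and (2/3)^5 = 0.1317, the smallest such K is 5.

5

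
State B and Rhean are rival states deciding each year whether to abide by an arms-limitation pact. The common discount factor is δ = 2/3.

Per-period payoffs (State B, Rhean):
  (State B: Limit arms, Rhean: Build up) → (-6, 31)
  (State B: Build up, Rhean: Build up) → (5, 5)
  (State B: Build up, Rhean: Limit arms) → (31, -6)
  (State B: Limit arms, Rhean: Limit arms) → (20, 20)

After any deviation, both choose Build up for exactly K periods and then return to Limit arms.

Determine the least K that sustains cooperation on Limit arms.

2

Need Σ_{k=1}^{K} δ^k ≥ (31−20)/(20−5) = 0.7333 at δ = 2/3.
At K = 1 the sum is 0.6667 < 0.7333; at K = 2 it is 1.1111 ≥ 0.7333.
So the minimum punishment length is K = 2.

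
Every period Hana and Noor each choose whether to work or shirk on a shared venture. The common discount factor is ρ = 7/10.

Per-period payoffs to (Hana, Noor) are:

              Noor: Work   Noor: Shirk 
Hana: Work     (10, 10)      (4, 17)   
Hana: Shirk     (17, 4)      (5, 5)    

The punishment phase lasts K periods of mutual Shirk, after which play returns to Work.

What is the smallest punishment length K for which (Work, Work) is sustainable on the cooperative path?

No profitable deviation requires (10−5)(ρ+…+ρ^K) ≥ 17−10, i.e. ρ+…+ρ^K ≥ 7/5 ≈ 1.4000.
With ρ = 7/10, the partial sums are K=1: 0.7000, K=2: 1.1900, K=3: 1.5330.
K = 3 is the first length at which the sum reaches 1.4000.

3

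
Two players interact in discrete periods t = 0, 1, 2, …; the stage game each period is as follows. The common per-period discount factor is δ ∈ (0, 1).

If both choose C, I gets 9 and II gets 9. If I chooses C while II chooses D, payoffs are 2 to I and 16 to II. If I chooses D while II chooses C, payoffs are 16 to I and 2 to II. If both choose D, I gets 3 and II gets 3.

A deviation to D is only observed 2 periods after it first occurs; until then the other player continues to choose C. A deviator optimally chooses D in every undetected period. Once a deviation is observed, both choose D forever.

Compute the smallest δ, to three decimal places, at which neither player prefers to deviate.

0.734

The best deviation is to choose D for all 2 undetected periods, earning 16 each, then 3 forever once detected.
Deviation value: 16(1−δ^2)/(1−δ) + 3δ^2/(1−δ); cooperation value: 9/(1−δ).
IC: 9 ≥ 16(1−δ^2) + 3δ^2 = 16 − 13δ^2.
So δ^2 ≥ 7/13, giving δ ≥ (7/13)^(1/2) ≈ 0.734.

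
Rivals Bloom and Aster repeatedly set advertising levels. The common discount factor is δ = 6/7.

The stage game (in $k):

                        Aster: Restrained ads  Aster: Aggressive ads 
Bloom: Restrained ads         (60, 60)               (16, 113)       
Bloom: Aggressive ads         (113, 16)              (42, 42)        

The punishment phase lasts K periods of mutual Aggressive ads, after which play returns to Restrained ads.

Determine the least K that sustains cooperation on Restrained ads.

IC: δ(1−δ^K)/(1−δ) ≥ (113−60)/(60−42) = 53/18.
With δ = 6/7: need 1 − δ^K ≥ 53/18·(1−6/7)/(6/7), i.e. δ^K ≤ 0.5093.
Since (6/7)^4 = 0.5398 and (6/7)^5 = 0.4627, the smallest such K is 5.

5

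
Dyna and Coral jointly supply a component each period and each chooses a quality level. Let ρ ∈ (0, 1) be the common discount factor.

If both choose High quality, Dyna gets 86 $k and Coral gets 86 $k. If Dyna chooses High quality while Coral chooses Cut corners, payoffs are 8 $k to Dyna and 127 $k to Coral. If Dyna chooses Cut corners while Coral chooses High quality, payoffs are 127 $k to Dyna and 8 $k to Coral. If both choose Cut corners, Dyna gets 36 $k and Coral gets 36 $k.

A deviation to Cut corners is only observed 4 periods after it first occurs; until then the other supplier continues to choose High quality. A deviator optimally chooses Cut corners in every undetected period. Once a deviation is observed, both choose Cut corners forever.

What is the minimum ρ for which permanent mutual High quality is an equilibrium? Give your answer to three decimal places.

0.819

Deviating for the 4 undetected periods gains 127−86 = 41 per period over cooperation, then loses 86−36 = 50 per period forever once punishment starts.
Gain: 41(1 + ρ + … + ρ^3); loss: 50·ρ^4/(1−ρ).
No profitable deviation ⇔ 41(1−ρ^4) ≤ 50·ρ^4, i.e. ρ^4 ≥ 41/(41+50) = 41/91.
Hence ρ ≥ (41/91)^(1/4) ≈ 0.819.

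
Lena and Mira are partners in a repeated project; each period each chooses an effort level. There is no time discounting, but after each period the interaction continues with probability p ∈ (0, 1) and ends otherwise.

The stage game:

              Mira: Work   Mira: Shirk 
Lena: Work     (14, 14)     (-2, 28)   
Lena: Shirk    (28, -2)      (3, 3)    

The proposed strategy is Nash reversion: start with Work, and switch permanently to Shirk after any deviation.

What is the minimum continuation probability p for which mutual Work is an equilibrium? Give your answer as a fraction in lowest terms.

Expected cooperation value is 14 + p·14 + p²·14 + … = 14/(1−p); deviation gives 28 + p·3/(1−p).
14 ≥ 28(1−p) + 3p ⇒ 25p ≥ 14 ⇒ p ≥ 14/25.

14/25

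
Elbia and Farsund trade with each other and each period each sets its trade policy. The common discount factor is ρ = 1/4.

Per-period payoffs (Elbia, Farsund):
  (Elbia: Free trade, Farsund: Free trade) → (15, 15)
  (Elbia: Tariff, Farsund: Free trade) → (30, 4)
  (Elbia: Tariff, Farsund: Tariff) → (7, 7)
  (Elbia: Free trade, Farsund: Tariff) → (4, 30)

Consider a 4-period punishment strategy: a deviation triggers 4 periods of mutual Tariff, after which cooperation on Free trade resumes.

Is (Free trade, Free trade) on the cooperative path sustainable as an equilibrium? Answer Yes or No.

No

IC: ρ+…+ρ^4 ≥ (30−15)/(15−7) = 15/8.
At ρ = 1/4: partial sum = 0.3320 < 1.8750. Cooperation not sustainable.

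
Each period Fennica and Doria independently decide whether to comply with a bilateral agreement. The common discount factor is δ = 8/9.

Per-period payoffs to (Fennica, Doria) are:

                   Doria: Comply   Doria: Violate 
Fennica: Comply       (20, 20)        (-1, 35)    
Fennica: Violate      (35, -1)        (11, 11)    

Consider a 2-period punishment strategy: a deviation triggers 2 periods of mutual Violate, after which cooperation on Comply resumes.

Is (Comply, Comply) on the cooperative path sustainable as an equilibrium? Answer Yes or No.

Comparing payoff streams over the 3 periods until play realigns: cooperate → 20(1+δ+…+δ^2); deviate → 35 + 11(δ+…+δ^2).
Cooperation is sustained iff (20−11)(δ+…+δ^2) ≥ 35−20.
δ+…+δ^2 = 8/9·(1−(8/9)^2)/(1−8/9) = 1.6790, and (35−20)/(20−11) = 1.6667.
1.6790 ≥ 1.6667, so cooperation is sustainable.

Yes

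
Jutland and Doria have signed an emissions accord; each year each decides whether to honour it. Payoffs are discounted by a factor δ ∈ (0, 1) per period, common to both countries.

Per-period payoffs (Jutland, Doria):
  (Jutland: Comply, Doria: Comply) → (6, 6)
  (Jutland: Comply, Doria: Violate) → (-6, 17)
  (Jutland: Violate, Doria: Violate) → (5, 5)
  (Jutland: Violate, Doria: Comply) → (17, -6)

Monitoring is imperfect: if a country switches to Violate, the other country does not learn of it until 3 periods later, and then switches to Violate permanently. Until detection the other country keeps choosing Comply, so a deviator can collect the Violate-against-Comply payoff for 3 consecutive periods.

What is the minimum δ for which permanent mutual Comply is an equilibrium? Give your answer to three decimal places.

The best deviation is to choose Violate for all 3 undetected periods, earning 17 each, then 5 forever once detected.
Deviation value: 17(1−δ^3)/(1−δ) + 5δ^3/(1−δ); cooperation value: 6/(1−δ).
IC: 6 ≥ 17(1−δ^3) + 5δ^3 = 17 − 12δ^3.
So δ^3 ≥ 11/12, giving δ ≥ (11/12)^(1/3) ≈ 0.971.

0.971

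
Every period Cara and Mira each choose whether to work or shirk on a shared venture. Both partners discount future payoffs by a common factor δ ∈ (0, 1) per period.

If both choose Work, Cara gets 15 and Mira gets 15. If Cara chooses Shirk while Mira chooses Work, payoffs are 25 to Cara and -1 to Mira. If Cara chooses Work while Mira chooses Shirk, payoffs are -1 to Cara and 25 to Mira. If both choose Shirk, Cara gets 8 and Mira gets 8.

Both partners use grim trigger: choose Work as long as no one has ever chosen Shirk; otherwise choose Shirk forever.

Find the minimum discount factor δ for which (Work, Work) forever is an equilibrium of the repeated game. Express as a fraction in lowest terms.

One-period gain from deviating is 25 − 15 = 10. The loss is 15 − 8 = 7 in every subsequent period, with present value 7·δ/(1−δ).
Deviation is unprofitable when 7·δ/(1−δ) ≥ 10, i.e. δ/(1−δ) ≥ 10/7.
Equivalently δ ≥ 10/(10+7) = 10/17.

10/17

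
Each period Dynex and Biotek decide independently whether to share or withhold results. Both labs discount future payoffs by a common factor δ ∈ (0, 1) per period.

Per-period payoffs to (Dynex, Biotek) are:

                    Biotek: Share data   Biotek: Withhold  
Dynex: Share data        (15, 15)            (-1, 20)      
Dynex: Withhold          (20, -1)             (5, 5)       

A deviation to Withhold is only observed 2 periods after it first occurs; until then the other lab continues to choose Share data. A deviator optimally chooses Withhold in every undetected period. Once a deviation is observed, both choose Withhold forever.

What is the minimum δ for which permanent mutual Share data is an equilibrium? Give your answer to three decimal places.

Deviating for the 2 undetected periods gains 20−15 = 5 per period over cooperation, then loses 15−5 = 10 per period forever once punishment starts.
Gain: 5(1 + δ + … + δ^1); loss: 10·δ^2/(1−δ).
No profitable deviation ⇔ 5(1−δ^2) ≤ 10·δ^2, i.e. δ^2 ≥ 5/(5+10) = 1/3.
Hence δ ≥ (1/3)^(1/2) ≈ 0.577.

0.577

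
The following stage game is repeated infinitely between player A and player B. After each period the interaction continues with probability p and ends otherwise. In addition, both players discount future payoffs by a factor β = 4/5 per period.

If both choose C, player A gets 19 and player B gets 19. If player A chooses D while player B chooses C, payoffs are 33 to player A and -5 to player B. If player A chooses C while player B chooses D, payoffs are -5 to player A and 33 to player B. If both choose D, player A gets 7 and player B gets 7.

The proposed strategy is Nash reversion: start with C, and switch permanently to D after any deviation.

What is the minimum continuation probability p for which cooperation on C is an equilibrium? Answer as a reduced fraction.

35/52

With continuation probability p and discount β, the effective per-period discount factor is βp.
Grim-trigger IC: βp ≥ (33−19)/(33−7) = 7/13.
So p ≥ (7/13)/(4/5) = 35/52.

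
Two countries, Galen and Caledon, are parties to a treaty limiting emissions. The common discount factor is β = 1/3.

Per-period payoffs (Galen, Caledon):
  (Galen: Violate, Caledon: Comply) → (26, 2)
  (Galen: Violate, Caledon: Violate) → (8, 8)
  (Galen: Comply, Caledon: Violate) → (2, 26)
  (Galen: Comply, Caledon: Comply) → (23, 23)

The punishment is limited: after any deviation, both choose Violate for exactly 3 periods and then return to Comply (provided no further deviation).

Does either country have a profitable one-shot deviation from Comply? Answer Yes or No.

Comparing payoff streams over the 4 periods until play realigns: cooperate → 23(1+β+…+β^3); deviate → 26 + 8(β+…+β^3).
Cooperation is sustained iff (23−8)(β+…+β^3) ≥ 26−23.
β+…+β^3 = 1/3·(1−(1/3)^3)/(1−1/3) = 0.4815, and (26−23)/(23−8) = 0.2000.
0.4815 ≥ 0.2000, so cooperation is sustainable.

No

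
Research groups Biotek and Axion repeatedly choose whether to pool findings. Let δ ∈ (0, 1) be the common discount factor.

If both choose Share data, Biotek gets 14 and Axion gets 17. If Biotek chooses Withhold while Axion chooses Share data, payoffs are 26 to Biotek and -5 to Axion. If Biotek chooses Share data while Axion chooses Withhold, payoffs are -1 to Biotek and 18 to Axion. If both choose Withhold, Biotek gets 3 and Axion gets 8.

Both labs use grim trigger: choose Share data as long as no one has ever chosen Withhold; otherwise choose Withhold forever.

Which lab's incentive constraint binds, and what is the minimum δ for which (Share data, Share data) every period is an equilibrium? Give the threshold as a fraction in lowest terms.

For Biotek: deviation gain 26−14 = 12, per-period punishment loss 14−3 = 11. IC gives δ ≥ 12/23.
For Axion: gain 1, loss 9 per period, so δ ≥ 1/10.
The tighter constraint is Biotek's, so cooperation needs δ ≥ 12/23.

Biotek; δ ≥ 12/23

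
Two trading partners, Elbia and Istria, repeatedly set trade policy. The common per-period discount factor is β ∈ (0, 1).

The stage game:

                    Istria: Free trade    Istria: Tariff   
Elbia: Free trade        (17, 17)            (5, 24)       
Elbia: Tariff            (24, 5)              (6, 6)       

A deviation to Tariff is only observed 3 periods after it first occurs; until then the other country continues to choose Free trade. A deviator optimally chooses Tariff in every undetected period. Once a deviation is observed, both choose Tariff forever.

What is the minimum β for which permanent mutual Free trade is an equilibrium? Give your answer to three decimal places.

0.730

A deviator earns 24 for 3 periods, then 6 forever; cooperating earns 17 forever. Multiplying the IC by (1−β):
17 ≥ 24(1−β^3) + 6β^3, so 18·β^3 ≥ 7 and β^3 ≥ 7/18.
β ≥ (7/18)^(1/3) ≈ 0.730.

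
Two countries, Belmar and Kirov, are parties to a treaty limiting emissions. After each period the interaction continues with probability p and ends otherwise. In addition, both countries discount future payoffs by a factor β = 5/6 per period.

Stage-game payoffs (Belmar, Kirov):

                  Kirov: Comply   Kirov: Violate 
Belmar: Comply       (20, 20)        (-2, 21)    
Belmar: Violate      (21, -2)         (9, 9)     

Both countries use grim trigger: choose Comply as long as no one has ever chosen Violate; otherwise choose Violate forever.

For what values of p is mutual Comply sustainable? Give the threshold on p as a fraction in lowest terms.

1/10

With continuation probability p and discount β, the effective per-period discount factor is βp.
Grim-trigger IC: βp ≥ (21−20)/(21−9) = 1/12.
So p ≥ (1/12)/(5/6) = 1/10.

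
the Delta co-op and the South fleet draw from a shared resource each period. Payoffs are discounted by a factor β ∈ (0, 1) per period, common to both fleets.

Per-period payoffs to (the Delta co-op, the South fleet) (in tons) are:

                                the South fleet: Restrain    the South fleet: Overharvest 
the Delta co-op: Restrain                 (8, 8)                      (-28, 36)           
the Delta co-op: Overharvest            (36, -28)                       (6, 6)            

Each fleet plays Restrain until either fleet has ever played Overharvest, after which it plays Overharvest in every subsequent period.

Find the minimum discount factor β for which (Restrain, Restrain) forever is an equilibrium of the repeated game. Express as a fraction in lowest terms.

8/(1−β) ≥ 36 + 6β/(1−β)
8 ≥ 36 − 30β
β ≥ 28/30 = 14/15.

14/15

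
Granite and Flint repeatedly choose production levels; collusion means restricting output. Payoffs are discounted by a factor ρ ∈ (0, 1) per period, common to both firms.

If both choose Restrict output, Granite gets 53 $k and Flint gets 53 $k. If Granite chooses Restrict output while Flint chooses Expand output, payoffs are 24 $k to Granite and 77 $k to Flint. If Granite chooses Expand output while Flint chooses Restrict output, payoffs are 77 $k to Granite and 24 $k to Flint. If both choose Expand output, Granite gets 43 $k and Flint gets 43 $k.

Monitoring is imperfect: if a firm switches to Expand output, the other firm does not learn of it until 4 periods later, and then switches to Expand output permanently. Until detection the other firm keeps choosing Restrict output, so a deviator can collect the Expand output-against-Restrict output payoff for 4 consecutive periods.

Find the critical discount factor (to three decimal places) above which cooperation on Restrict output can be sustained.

The best deviation is to choose Expand output for all 4 undetected periods, earning 77 each, then 43 forever once detected.
Deviation value: 77(1−ρ^4)/(1−ρ) + 43ρ^4/(1−ρ); cooperation value: 53/(1−ρ).
IC: 53 ≥ 77(1−ρ^4) + 43ρ^4 = 77 − 34ρ^4.
So ρ^4 ≥ 24/34 = 12/17, giving ρ ≥ (12/17)^(1/4) ≈ 0.917.

0.917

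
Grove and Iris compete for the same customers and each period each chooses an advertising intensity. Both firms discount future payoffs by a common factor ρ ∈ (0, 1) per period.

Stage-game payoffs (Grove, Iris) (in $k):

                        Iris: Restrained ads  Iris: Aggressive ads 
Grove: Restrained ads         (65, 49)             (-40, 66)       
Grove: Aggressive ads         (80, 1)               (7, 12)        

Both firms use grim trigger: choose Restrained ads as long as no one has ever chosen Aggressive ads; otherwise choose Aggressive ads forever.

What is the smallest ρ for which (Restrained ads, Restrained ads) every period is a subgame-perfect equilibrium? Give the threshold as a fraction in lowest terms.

17/54

Grove: cooperation gives 65 each period; deviation gives 80 once then 7 forever.
  65/(1−ρ) ≥ 80 + 7ρ/(1−ρ) ⇒ ρ ≥ 15/73.
Iris: cooperation gives 49 each period; deviation gives 66 once then 12 forever.
  ρ ≥ 17/54.
Both must hold, so the binding constraint is Iris's: ρ ≥ 17/54.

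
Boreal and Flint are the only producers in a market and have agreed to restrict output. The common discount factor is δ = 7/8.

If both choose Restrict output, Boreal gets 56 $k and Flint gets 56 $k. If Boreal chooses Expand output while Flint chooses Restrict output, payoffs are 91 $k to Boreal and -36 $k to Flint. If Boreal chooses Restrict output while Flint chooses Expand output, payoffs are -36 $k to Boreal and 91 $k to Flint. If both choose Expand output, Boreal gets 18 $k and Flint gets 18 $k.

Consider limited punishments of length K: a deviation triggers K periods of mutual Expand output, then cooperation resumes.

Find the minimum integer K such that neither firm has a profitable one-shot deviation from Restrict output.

2

IC: δ(1−δ^K)/(1−δ) ≥ (91−56)/(56−18) = 35/38.
With δ = 7/8: need 1 − δ^K ≥ 35/38·(1−7/8)/(7/8), i.e. δ^K ≤ 0.8684.
Since (7/8)^1 = 0.8750 and (7/8)^2 = 0.7656, the smallest such K is 2.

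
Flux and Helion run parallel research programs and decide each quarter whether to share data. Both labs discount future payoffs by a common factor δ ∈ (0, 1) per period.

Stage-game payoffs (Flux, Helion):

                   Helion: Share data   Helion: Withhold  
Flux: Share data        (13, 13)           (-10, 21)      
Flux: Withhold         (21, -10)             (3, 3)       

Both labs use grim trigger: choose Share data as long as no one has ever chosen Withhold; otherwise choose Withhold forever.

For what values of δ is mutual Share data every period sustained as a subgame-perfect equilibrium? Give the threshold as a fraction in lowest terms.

4/9

13/(1−δ) ≥ 21 + 3δ/(1−δ)
13 ≥ 21 − 18δ
δ ≥ 8/18 = 4/9.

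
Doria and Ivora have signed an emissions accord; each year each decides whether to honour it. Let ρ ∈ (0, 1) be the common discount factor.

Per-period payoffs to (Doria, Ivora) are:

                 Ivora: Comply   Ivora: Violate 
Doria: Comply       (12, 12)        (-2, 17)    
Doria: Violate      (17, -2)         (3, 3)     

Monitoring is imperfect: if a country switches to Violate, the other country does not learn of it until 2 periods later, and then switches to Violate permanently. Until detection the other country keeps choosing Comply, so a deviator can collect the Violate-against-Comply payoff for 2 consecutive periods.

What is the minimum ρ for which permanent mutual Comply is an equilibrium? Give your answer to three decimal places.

The best deviation is to choose Violate for all 2 undetected periods, earning 17 each, then 3 forever once detected.
Deviation value: 17(1−ρ^2)/(1−ρ) + 3ρ^2/(1−ρ); cooperation value: 12/(1−ρ).
IC: 12 ≥ 17(1−ρ^2) + 3ρ^2 = 17 − 14ρ^2.
So ρ^2 ≥ 5/14, giving ρ ≥ (5/14)^(1/2) ≈ 0.598.

0.598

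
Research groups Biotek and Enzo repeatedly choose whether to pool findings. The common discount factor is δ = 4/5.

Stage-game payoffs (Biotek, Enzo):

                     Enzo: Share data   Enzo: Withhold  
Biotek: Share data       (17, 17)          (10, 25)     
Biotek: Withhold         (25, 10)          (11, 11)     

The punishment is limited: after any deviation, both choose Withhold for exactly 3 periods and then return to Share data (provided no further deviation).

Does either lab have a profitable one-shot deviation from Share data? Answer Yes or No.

No

Comparing payoff streams over the 4 periods until play realigns: cooperate → 17(1+δ+…+δ^3); deviate → 25 + 11(δ+…+δ^3).
Cooperation is sustained iff (17−11)(δ+…+δ^3) ≥ 25−17.
δ+…+δ^3 = 4/5·(1−(4/5)^3)/(1−4/5) = 1.9520, and (25−17)/(17−11) = 1.3333.
1.9520 ≥ 1.3333, so cooperation is sustainable.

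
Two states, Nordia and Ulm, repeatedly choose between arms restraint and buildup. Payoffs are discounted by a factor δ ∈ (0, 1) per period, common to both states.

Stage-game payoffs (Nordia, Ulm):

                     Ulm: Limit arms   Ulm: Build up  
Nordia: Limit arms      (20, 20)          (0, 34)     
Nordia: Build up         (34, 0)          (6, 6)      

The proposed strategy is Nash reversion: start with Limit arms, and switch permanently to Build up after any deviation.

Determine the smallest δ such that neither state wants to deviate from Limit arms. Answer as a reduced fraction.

Cooperation forever yields 20 each period: 20/(1−δ).
Deviating yields 34 once, then 6 forever: 34 + 6δ/(1−δ).
No profitable deviation requires 20/(1−δ) ≥ 34 + 6δ/(1−δ).
Multiplying by (1−δ): 20 ≥ 34(1−δ) + 6δ = 34 − 28δ.
So 28δ ≥ 14, i.e. δ ≥ 14/28 = 1/2.

1/2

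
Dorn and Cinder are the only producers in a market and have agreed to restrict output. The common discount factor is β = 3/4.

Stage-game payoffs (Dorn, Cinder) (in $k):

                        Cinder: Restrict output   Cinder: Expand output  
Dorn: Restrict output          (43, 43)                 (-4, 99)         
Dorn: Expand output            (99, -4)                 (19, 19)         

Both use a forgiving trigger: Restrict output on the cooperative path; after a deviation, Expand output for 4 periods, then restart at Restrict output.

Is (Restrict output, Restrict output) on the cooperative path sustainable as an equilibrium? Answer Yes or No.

A one-shot deviation gives 99 now, then 19 for 4 periods, then back to 43.
Gain from deviating: (99−43) today; loss: (43−19) in each of the next 4 periods.
No-deviation condition: (43−19)(β+…+β^4) ≥ 99−43, i.e. β+…+β^4 ≥ 7/3.
At β = 3/4: β+…+β^4 = 2.0508 < 2.3333.
So cooperation is not sustainable.

No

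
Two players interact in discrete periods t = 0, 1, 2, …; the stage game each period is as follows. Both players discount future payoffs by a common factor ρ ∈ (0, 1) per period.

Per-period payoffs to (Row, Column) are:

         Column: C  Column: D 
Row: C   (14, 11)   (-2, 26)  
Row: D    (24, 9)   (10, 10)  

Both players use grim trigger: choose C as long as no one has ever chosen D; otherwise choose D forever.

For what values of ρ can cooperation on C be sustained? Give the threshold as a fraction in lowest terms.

Row: cooperation gives 14 each period; deviation gives 24 once then 10 forever.
  14/(1−ρ) ≥ 24 + 10ρ/(1−ρ) ⇒ ρ ≥ 10/14 = 5/7.
Column: cooperation gives 11 each period; deviation gives 26 once then 10 forever.
  ρ ≥ 15/16.
Both must hold, so the binding constraint is Column's: ρ ≥ 15/16.

15/16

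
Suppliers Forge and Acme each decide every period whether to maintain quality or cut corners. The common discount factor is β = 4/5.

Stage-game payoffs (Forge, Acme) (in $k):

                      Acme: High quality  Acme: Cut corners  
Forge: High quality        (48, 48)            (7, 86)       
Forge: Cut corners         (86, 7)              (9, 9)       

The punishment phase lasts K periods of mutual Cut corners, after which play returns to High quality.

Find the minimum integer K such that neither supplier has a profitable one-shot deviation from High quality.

No profitable deviation requires (48−9)(β+…+β^K) ≥ 86−48, i.e. β+…+β^K ≥ 38/39 ≈ 0.9744.
With β = 4/5, the partial sums are K=1: 0.8000, K=2: 1.4400.
K = 2 is the first length at which the sum reaches 0.9744.

2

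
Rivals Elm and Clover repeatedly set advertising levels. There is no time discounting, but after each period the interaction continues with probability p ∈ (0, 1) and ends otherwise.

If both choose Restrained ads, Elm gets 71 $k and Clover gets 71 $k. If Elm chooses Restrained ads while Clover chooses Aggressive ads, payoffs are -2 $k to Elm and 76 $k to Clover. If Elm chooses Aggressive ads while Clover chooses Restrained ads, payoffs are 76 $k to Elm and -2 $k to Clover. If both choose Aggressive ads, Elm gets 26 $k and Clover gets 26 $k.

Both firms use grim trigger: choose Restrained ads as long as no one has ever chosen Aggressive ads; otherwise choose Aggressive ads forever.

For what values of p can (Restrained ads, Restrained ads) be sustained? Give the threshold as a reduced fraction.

1/10

With no time discounting, the continuation probability p plays the role of the discount factor.
Grim-trigger IC: 71/(1−p) ≥ 76 + 26p/(1−p) ⇒ p ≥ (76−71)/(76−26) = 1/10.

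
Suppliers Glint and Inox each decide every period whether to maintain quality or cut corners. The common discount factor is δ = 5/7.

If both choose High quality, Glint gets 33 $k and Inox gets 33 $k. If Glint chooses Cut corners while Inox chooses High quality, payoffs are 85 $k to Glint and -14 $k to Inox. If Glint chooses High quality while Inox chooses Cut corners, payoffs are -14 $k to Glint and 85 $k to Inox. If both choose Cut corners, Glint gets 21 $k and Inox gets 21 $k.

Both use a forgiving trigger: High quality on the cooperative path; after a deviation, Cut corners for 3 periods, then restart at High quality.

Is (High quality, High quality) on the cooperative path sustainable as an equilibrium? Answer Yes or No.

IC: δ+…+δ^3 ≥ (85−33)/(33−21) = 13/3.
At δ = 5/7: partial sum = 1.5889 < 4.3333. Cooperation not sustainable.

No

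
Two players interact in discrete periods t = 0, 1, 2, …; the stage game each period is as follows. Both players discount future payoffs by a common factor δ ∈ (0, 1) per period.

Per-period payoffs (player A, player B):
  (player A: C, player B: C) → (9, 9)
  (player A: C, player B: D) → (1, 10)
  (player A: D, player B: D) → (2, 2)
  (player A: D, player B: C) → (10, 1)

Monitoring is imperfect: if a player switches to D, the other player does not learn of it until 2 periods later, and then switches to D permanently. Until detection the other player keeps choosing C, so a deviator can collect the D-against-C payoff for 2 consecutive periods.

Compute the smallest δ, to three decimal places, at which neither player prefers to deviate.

0.354

Deviating for the 2 undetected periods gains 10−9 = 1 per period over cooperation, then loses 9−2 = 7 per period forever once punishment starts.
Gain: 1(1 + δ + … + δ^1); loss: 7·δ^2/(1−δ).
No profitable deviation ⇔ 1(1−δ^2) ≤ 7·δ^2, i.e. δ^2 ≥ 1/(1+7) = 1/8.
Hence δ ≥ (1/8)^(1/2) ≈ 0.354.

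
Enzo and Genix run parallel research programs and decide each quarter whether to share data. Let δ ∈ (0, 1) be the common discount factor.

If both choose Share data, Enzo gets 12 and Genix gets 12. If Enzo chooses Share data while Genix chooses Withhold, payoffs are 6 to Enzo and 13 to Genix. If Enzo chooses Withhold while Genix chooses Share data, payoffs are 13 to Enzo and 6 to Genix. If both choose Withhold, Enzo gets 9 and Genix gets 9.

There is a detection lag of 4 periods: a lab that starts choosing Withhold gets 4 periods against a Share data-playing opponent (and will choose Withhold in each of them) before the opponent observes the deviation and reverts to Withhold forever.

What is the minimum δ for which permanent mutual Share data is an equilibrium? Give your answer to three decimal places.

0.707

The best deviation is to choose Withhold for all 4 undetected periods, earning 13 each, then 9 forever once detected.
Deviation value: 13(1−δ^4)/(1−δ) + 9δ^4/(1−δ); cooperation value: 12/(1−δ).
IC: 12 ≥ 13(1−δ^4) + 9δ^4 = 13 − 4δ^4.
So δ^4 ≥ 1/4, giving δ ≥ (1/4)^(1/4) ≈ 0.707.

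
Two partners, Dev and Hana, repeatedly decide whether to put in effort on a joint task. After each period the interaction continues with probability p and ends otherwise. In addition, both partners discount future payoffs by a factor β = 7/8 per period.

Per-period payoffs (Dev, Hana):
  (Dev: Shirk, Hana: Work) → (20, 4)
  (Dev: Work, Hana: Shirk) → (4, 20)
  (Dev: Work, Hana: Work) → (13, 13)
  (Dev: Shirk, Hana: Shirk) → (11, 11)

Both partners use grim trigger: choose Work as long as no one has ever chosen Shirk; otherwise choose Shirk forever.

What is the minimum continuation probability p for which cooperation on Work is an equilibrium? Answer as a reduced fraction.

8/9

Expected continuation weight on next period's payoff is β·p = 7/8·p, which plays the role of the discount factor.
Cooperation requires 7/8·p ≥ (20−13)/(20−11) = 7/9, hence p ≥ 8/9.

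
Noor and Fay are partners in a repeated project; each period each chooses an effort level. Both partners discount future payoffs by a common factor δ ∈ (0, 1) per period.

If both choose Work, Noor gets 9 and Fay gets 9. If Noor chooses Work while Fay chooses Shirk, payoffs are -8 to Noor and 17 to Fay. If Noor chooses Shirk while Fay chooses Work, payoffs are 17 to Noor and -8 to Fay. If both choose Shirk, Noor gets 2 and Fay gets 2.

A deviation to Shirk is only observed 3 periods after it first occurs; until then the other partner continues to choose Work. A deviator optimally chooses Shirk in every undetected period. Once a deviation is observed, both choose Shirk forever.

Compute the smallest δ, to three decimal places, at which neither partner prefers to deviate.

A deviator earns 17 for 3 periods, then 2 forever; cooperating earns 9 forever. Multiplying the IC by (1−δ):
9 ≥ 17(1−δ^3) + 2δ^3, so 15·δ^3 ≥ 8 and δ^3 ≥ 8/15.
δ ≥ (8/15)^(1/3) ≈ 0.811.

0.811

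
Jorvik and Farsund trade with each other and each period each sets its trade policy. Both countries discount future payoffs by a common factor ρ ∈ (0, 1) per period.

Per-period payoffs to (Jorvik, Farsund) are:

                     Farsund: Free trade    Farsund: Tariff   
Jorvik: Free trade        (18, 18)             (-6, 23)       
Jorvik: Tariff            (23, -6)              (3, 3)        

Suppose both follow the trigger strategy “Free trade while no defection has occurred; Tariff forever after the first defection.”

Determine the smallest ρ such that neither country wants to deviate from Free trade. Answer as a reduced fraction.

1/4

Under grim trigger the critical discount factor is (T−C)/(T−P) with T = 23, C = 18, P = 3.
ρ* = (23−18)/(23−3) = 5/20 = 1/4.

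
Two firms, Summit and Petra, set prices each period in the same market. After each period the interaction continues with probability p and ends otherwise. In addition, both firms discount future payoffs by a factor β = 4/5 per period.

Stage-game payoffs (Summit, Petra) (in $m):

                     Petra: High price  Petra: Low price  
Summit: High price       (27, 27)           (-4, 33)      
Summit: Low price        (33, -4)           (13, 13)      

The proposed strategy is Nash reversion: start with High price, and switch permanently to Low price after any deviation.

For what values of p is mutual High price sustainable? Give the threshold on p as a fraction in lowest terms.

3/8

With continuation probability p and discount β, the effective per-period discount factor is βp.
Grim-trigger IC: βp ≥ (33−27)/(33−13) = 3/10.
So p ≥ (3/10)/(4/5) = 3/8.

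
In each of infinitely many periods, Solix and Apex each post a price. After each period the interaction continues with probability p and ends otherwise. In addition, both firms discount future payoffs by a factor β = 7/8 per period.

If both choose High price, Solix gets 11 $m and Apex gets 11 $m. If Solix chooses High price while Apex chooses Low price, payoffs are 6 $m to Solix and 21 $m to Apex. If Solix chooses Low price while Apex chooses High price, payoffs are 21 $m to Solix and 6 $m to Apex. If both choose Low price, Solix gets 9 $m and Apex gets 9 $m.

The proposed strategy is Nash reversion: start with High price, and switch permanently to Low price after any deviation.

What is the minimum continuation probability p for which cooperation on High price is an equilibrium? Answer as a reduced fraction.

With continuation probability p and discount β, the effective per-period discount factor is βp.
Grim-trigger IC: βp ≥ (21−11)/(21−9) = 5/6.
So p ≥ (5/6)/(7/8) = 20/21.

20/21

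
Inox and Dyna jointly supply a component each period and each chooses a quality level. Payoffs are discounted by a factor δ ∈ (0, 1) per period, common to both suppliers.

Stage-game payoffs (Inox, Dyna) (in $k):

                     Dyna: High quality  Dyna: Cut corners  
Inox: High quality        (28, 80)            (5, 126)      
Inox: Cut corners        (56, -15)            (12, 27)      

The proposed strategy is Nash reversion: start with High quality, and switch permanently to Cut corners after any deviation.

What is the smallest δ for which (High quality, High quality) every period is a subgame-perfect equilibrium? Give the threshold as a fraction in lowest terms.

7/11

Inox's threshold: (56−28)/(56−12) = 7/11.
Dyna's threshold: (126−80)/(126−27) = 46/99.
7/11 > 46/99, so Inox binds and δ* = 7/11.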